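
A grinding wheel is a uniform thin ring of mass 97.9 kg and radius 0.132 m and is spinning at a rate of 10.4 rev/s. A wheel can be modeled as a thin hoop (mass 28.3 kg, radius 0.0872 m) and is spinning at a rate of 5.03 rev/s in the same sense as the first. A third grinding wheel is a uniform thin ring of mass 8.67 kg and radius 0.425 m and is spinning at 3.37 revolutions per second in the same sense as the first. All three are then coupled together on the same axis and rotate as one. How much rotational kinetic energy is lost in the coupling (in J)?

No external torque acts about the common axis, so total angular momentum is conserved.
Moments of inertia: I_A = (97.9)(0.132)² = 1.706 kg·m²; I_B = (28.3)(0.0872)² = 0.2152 kg·m²; I_C = (8.67)(0.425)² = 1.566 kg·m².
Taking A's sense as positive: L = (1.706)(10.4) + (0.2152)(5.03) + (1.566)(3.37) = 24.10 kg·m²·rev/s.
Combined I = 1.706 + 0.2152 + 1.566 = 3.487 kg·m².
ω_f = L / I = 24.10 / 3.487 = 6.911 rev/s.
KE_i = ½ΣIω² = 4100 J; KE_f = ½(3.487)(43.43)² = 3288 J.

ΔKE lost ≈ 813 J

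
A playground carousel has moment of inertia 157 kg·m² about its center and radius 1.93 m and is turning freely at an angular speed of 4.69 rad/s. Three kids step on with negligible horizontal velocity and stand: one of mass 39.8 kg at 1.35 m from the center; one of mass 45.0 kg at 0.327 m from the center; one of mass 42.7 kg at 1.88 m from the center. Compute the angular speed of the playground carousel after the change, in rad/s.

ω_f ≈ 1.91 rad/s

No external torque acts about the center; L_before = L_after.
Added inertia Σmr² = (39.8)(1.35)² + (45.0)(0.327)² + (42.7)(1.88)² = 228.3 kg·m²; I_f = 157.0 + 228.3 = 385.3 kg·m².
ω_f = I_p ω_i / I_f = (157.0)(4.69) / 385.3 = 1.911 rad/s.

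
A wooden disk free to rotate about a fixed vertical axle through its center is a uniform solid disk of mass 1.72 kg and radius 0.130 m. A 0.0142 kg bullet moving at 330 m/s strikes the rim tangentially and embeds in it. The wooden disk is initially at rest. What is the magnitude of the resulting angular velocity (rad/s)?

|ω_f| ≈ 41.2 rad/s

About the axle the impulsive forces during the collision are internal, so angular momentum about that axis is conserved.
I_p = ½(1.72)(0.130)² = 0.01453 kg·m². Taking the sense of the bullet's angular momentum as positive, L_{bullet} = m v R = (0.0142)(330)(0.130) = 0.6092 kg·m²/s.
L_i = 0 + 0.6092 = 0.6092 kg·m²/s.
After sticking, I_f = I_p + m R² = 0.01453 + (0.0142)(0.130)² = 0.01477 kg·m².
ω_f = L_i / I_f = 0.6092 / 0.01477 = 41.23 rad/s.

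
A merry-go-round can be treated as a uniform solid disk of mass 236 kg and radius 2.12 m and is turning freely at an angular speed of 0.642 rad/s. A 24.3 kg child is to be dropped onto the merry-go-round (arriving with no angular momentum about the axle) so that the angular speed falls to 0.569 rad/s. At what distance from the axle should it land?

The added mass arrives with no angular momentum about the axle, and any external torque about the axle is negligible, so the system's angular momentum is conserved.
I_p = ½(236)(2.12)² = 530.3 kg·m².
I_p ω_i = (I_p + m r²) ω_f ⇒ m r² = I_p(ω_i/ω_f − 1) = 530.3(0.642/0.569 − 1) = 68.04 kg·m².
r = √(68.04/24.3) = 1.673 m.

r ≈ 1.67 m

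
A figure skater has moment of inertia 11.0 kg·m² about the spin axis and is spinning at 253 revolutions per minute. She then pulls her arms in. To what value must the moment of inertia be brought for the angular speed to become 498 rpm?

I₂ ≈ 5.59 kg·m²

Angular momentum about the spin axis is conserved since the torque about it is zero.
I₂ = I₁ω₁ / ω₂ = (11.0)(253) / (498) = 5.588 kg·m².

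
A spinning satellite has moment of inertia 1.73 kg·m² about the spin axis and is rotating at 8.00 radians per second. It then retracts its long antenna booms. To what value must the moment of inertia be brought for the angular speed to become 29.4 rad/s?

I₂ ≈ 0.471 kg·m²

No external torque acts about the spin axis, so angular momentum is conserved.
I₂ = I₁ω₁ / ω₂ = (1.73)(8.00) / (29.4) = 0.4707 kg·m².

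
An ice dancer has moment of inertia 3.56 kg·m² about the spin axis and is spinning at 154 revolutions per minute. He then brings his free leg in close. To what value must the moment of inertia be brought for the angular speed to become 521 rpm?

I₂ ≈ 1.05 kg·m²

With no external torque about the axis, L is conserved: I₁ω₁ = I₂ω₂.
I₂ = I₁ω₁ / ω₂ = (3.56)(154) / (521) = 1.052 kg·m².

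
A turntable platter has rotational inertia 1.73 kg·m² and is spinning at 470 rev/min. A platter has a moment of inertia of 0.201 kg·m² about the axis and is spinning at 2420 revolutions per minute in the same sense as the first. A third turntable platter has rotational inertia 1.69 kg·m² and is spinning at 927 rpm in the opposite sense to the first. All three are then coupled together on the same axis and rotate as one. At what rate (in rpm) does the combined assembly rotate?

|ω_f| ≈ 73.8 rpm

The coupling torques are internal; angular momentum about the shared axis is conserved.
Taking A's sense as positive: L = (1.730)(470) + (0.2010)(2420) − (1.690)(927) = -267.1 kg·m²·rpm.
Combined I = 1.730 + 0.2010 + 1.690 = 3.621 kg·m².
ω_f = L / I = -267.1 / 3.621 = -73.77 rpm.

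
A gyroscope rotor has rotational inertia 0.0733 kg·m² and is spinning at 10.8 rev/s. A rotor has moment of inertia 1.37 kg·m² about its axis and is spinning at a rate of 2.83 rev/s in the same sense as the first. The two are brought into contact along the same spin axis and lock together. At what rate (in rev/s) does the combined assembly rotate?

The coupling torques are internal; angular momentum about the shared axis is conserved.
Taking A's sense as positive: L = (0.07330)(10.8) + (1.370)(2.83) = 4.669 kg·m²·rev/s.
Combined I = 0.07330 + 1.370 = 1.443 kg·m².
ω_f = L / I = 4.669 / 1.443 = 3.235 rev/s.

|ω_f| ≈ 3.23 rev/s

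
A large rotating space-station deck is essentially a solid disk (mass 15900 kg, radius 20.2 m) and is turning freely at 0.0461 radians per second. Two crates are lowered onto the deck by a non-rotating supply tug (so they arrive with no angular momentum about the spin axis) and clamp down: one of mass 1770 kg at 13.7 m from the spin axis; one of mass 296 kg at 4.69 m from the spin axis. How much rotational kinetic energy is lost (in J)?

The added mass arrives with no angular momentum about the spin axis, and any external torque about the spin axis is negligible, so the system's angular momentum is conserved.
I_p = ½(15900)(20.2)² = 3.244e+06 kg·m².
Added inertia Σmr² = (1770)(13.7)² + (296)(4.69)² = 3.387e+05 kg·m²; I_f = 3.244e+06 + 3.387e+05 = 3.583e+06 kg·m².
ω_f = I_p ω_i / I_f = (3.244e+06)(0.0461) / 3.583e+06 = 0.04174 rad/s.
KE_i = ½(3.244e+06)(0.04610 rad/s)² = 3447 J; KE_f = ½(3.583e+06)(0.04174)² = 3121 J.

energy lost ≈ 326 J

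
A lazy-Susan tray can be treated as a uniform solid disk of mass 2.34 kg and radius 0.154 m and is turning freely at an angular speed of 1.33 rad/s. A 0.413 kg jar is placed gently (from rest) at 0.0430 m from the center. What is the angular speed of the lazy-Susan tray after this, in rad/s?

ω_f ≈ 1.29 rad/s

The added mass arrives with no angular momentum about the center, and any external torque about the center is negligible, so the system's angular momentum is conserved.
I_p = ½(2.34)(0.154)² = 0.02775 kg·m².
Added inertia Σmr² = (0.413)(0.0430)² = 0.0007636 kg·m²; I_f = 0.02775 + 0.0007636 = 0.02851 kg·m².
ω_f = I_p ω_i / I_f = (0.02775)(1.33) / 0.02851 = 1.294 rad/s.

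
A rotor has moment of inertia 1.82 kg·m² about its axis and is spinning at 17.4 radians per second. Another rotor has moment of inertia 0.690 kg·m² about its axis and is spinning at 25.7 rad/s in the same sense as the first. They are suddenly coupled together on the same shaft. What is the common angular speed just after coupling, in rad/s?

The coupling torques are internal; angular momentum about the shared axis is conserved.
Taking A's sense as positive: L = (1.820)(17.4) + (0.6900)(25.7) = 49.40 kg·m²·rad/s.
Combined I = 1.820 + 0.6900 = 2.510 kg·m².
ω_f = L / I = 49.40 / 2.510 = 19.68 rad/s.

|ω_f| ≈ 19.7 rad/s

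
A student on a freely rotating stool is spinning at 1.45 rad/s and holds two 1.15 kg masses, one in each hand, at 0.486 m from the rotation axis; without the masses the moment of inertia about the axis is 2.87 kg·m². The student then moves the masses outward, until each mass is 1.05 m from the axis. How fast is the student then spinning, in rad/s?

With no external torque about the axis, L is conserved: I₁ω₁ = I₂ω₂.
I₁ = 2.87 + 2(1.15)(0.486)² = 3.413 kg·m²; I₂ = 2.87 + 2(1.15)(1.05)² = 5.406 kg·m².
ω₂ = I₁ω₁ / I₂ = (3.413)(1.45 rad/s) / (5.406) = 0.9155 rad/s.

ω₂ ≈ 0.916 rad/s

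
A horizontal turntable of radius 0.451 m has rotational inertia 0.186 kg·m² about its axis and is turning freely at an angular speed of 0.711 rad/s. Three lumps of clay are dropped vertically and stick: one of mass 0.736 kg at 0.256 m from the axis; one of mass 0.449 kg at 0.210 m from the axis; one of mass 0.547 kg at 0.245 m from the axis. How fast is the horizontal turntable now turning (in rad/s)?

No external torque acts about the axis; L_before = L_after.
Added inertia Σmr² = (0.736)(0.256)² + (0.449)(0.210)² + (0.547)(0.245)² = 0.1009 kg·m²; I_f = 0.1860 + 0.1009 = 0.2869 kg·m².
ω_f = I_p ω_i / I_f = (0.1860)(0.711) / 0.2869 = 0.4610 rad/s.

ω_f ≈ 0.461 rad/s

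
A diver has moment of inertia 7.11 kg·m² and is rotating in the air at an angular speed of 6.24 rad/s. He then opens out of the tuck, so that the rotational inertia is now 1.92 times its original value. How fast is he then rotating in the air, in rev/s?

No external torque acts about the spin axis, so angular momentum is conserved.
I₂ = 1.92 × 7.11 = 13.65 kg·m².
ω₂ = I₁ω₁ / I₂ = (7.110)(6.24 rad/s) / (13.65) = 3.250 rad/s = 0.5173 rev/s.

ω₂ ≈ 0.517 rev/s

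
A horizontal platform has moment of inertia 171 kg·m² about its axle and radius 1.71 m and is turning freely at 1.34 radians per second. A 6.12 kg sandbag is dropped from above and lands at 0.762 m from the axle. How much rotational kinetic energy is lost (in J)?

The added mass arrives with no angular momentum about the axle, and any external torque about the axle is negligible, so the system's angular momentum is conserved.
Added inertia Σmr² = (6.12)(0.762)² = 3.554 kg·m²; I_f = 171.0 + 3.554 = 174.6 kg·m².
ω_f = I_p ω_i / I_f = (171.0)(1.34) / 174.6 = 1.313 rad/s.
KE_i = ½(171.0)(1.340 rad/s)² = 153.5 J; KE_f = ½(174.6)(1.313)² = 150.4 J.

energy lost ≈ 3.13 J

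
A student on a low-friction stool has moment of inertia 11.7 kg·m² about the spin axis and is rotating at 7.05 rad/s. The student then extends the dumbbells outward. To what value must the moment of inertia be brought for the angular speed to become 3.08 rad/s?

With no external torque about the axis, L is conserved: I₁ω₁ = I₂ω₂.
I₂ = I₁ω₁ / ω₂ = (11.7)(7.05) / (3.08) = 26.78 kg·m².

I₂ ≈ 26.8 kg·m²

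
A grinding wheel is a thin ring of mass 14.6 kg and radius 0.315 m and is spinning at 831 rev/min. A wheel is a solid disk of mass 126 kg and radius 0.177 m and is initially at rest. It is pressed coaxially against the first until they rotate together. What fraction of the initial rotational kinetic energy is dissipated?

fraction ≈ 0.577

No external torque acts about the common axis, so total angular momentum is conserved.
Moments of inertia: I_A = (14.6)(0.315)² = 1.449 kg·m²; I_B = ½(126)(0.177)² = 1.974 kg·m².
Taking A's sense as positive: L = (1.449)(831) = 1204 kg·m²·rpm.
Combined I = 1.449 + 1.974 = 3.422 kg·m².
ω_f = L / I = 1204 / 3.422 = 351.8 rpm.
KE_i = ½ΣIω² = 5485 J; KE_f = ½(3.422)(36.84)² = 2322 J.
Fraction dissipated = (KE_i − KE_f)/KE_i = 0.5767.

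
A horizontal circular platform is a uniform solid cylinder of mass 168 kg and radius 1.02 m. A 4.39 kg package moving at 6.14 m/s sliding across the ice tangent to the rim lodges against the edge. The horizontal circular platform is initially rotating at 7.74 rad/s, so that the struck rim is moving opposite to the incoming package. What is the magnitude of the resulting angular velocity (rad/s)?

|ω_f| ≈ 7.06 rad/s

The axle reaction passes through the central axle and exerts no torque about it; angular momentum about the central axle is conserved through the impact.
I_p = ½(168)(1.02)² = 87.39 kg·m². Taking the sense of the package's angular momentum as positive, L_{package} = m v R = (4.39)(6.14)(1.02) = 27.49 kg·m²/s.
L_i = −I_p ω_p + m v R = −(87.39)(7.74) + 27.49 = -648.9 kg·m²/s.
After sticking, I_f = I_p + m R² = 87.39 + (4.39)(1.02)² = 91.96 kg·m².
ω_f = L_i / I_f = -648.9 / 91.96 = -7.057 rad/s.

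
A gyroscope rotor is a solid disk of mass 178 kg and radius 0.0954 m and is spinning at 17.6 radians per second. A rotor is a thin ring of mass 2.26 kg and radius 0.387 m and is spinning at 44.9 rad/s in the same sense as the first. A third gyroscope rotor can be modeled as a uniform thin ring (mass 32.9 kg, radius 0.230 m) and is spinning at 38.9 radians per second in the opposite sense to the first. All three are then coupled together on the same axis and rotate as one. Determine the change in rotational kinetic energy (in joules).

ΔKE ≈ -1530 J

No external torque acts about the common axis, so total angular momentum is conserved.
Moments of inertia: I_A = ½(178)(0.0954)² = 0.8100 kg·m²; I_B = (2.26)(0.387)² = 0.3385 kg·m²; I_C = (32.9)(0.230)² = 1.740 kg·m².
Taking A's sense as positive: L = (0.8100)(17.6) + (0.3385)(44.9) − (1.740)(38.9) = -38.25 kg·m²·rad/s.
Combined I = 0.8100 + 0.3385 + 1.740 = 2.889 kg·m².
ω_f = L / I = -38.25 / 2.889 = -13.24 rad/s.
KE_i = ½ΣIω² = 1783 J; KE_f = ½(2.889)(13.24)² = 253.2 J.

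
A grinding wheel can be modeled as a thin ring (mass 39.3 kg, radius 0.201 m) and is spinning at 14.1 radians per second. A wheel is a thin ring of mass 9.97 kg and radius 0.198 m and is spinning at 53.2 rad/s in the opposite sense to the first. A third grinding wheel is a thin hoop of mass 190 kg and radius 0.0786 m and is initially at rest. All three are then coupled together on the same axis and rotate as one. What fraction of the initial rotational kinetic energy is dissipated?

The coupling torques are internal; angular momentum about the shared axis is conserved.
Moments of inertia: I_A = (39.3)(0.201)² = 1.588 kg·m²; I_B = (9.97)(0.198)² = 0.3909 kg·m²; I_C = (190)(0.0786)² = 1.174 kg·m².
Taking A's sense as positive: L = (1.588)(14.1) − (0.3909)(53.2) = 1.593 kg·m²·rad/s.
Combined I = 1.588 + 0.3909 + 1.174 = 3.152 kg·m².
ω_f = L / I = 1.593 / 3.152 = 0.5055 rad/s.
KE_i = ½ΣIω² = 711.0 J; KE_f = ½(3.152)(0.5055)² = 0.4027 J.
Fraction dissipated = (KE_i − KE_f)/KE_i = 0.9994.

fraction ≈ 0.999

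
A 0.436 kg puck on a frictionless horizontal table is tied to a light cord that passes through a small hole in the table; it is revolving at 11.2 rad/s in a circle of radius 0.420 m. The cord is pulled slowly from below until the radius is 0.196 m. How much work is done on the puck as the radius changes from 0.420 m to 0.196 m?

The constraining force is radial, so m r² ω about the center is conserved.
ω₂ = ω₁ (r₁/r₂)² = (11.2)(0.420/0.196)² = 51.43 rad/s.
W = ΔKE = ½m(v₂² − v₁²) = 17.33 J.

W ≈ 17.3 J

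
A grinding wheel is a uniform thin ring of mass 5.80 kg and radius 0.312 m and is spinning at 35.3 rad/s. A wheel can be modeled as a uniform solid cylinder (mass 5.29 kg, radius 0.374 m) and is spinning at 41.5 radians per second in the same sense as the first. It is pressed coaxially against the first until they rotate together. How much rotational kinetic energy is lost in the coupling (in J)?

ΔKE lost ≈ 4.30 J

The coupling torques are internal; angular momentum about the shared axis is conserved.
Moments of inertia: I_A = (5.80)(0.312)² = 0.5646 kg·m²; I_B = ½(5.29)(0.374)² = 0.3700 kg·m².
Taking A's sense as positive: L = (0.5646)(35.3) + (0.3700)(41.5) = 35.28 kg·m²·rad/s.
Combined I = 0.5646 + 0.3700 = 0.9346 kg·m².
ω_f = L / I = 35.28 / 0.9346 = 37.75 rad/s.
KE_i = ½ΣIω² = 670.4 J; KE_f = ½(0.9346)(37.75)² = 666.1 J.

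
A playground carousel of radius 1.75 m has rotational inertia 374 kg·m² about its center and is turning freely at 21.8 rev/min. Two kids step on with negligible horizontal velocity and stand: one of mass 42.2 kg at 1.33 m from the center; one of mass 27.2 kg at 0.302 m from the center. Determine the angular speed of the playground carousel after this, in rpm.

The added mass arrives with no angular momentum about the center, and any external torque about the center is negligible, so the system's angular momentum is conserved.
Added inertia Σmr² = (42.2)(1.33)² + (27.2)(0.302)² = 77.13 kg·m²; I_f = 374.0 + 77.13 = 451.1 kg·m².
ω_f = I_p ω_i / I_f = (374.0)(21.8) / 451.1 = 18.07 rpm.

ω_f ≈ 18.1 rpm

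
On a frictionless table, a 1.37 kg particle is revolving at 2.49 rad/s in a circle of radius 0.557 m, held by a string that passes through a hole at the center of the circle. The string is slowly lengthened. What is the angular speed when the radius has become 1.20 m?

The constraining force is radial, so m r² ω about the center is conserved.
ω₂ = ω₁ (r₁/r₂)² = (2.49)(0.557/1.20)² = 0.5365 rad/s.

ω₂ ≈ 0.536 rad/s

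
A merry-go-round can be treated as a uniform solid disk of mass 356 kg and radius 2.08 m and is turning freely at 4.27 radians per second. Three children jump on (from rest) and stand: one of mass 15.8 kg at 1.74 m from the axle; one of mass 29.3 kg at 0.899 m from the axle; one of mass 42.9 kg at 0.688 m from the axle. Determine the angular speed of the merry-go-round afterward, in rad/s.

ω_f ≈ 3.82 rad/s

The added mass arrives with no angular momentum about the axle, and any external torque about the axle is negligible, so the system's angular momentum is conserved.
I_p = ½(356)(2.08)² = 770.1 kg·m².
Added inertia Σmr² = (15.8)(1.74)² + (29.3)(0.899)² + (42.9)(0.688)² = 91.82 kg·m²; I_f = 770.1 + 91.82 = 861.9 kg·m².
ω_f = I_p ω_i / I_f = (770.1)(4.27) / 861.9 = 3.815 rad/s.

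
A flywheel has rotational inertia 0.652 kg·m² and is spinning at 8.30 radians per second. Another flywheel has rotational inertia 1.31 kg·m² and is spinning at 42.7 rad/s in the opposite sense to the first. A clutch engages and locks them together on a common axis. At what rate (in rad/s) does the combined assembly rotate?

|ω_f| ≈ 25.8 rad/s

The coupling torques are internal; angular momentum about the shared axis is conserved.
Taking A's sense as positive: L = (0.6520)(8.30) − (1.310)(42.7) = -50.53 kg·m²·rad/s.
Combined I = 0.6520 + 1.310 = 1.962 kg·m².
ω_f = L / I = -50.53 / 1.962 = -25.75 rad/s.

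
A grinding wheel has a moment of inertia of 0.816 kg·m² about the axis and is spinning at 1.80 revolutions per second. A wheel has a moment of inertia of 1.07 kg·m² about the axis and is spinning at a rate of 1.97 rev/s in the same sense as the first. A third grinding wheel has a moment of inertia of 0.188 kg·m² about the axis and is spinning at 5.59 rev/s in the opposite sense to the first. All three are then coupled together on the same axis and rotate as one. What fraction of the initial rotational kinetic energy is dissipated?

The coupling torques are internal; angular momentum about the shared axis is conserved.
Taking A's sense as positive: L = (0.8160)(1.80) + (1.070)(1.97) − (0.1880)(5.59) = 2.526 kg·m²·rev/s.
Combined I = 0.8160 + 1.070 + 0.1880 = 2.074 kg·m².
ω_f = L / I = 2.526 / 2.074 = 1.218 rev/s.
KE_i = ½ΣIω² = 250.1 J; KE_f = ½(2.074)(7.652)² = 60.72 J.
Fraction dissipated = (KE_i − KE_f)/KE_i = 0.7572.

fraction ≈ 0.757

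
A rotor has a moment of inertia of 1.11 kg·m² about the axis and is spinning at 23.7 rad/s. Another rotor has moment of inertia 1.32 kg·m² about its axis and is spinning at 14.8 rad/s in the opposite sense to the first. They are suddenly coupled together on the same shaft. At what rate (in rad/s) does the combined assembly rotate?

No external torque acts about the common axis, so total angular momentum is conserved.
Taking A's sense as positive: L = (1.110)(23.7) − (1.320)(14.8) = 6.771 kg·m²·rad/s.
Combined I = 1.110 + 1.320 = 2.430 kg·m².
ω_f = L / I = 6.771 / 2.430 = 2.786 rad/s.

|ω_f| ≈ 2.79 rad/s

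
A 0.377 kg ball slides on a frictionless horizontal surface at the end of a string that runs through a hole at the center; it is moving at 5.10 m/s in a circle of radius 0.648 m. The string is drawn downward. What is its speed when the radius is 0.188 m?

v₂ ≈ 17.6 m/s

Central (radial) force ⇒ zero torque about the center ⇒ m v r is constant.
v₂ = v₁ r₁ / r₂ = (5.10)(0.648) / (0.188) = 17.58 m/s.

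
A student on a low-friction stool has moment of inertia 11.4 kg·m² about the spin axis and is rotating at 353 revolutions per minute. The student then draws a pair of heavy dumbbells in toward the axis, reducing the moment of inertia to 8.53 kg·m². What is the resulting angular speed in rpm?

ω₂ ≈ 472 rpm

Angular momentum about the spin axis is conserved since the torque about it is zero.
ω₂ = I₁ω₁ / I₂ = (11.40)(353 rpm) / (8.530) = 471.8 rpm.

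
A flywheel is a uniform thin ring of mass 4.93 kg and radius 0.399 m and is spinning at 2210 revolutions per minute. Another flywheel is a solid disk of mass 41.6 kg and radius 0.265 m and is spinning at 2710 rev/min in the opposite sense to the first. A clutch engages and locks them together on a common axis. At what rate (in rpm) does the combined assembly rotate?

|ω_f| ≈ 990 rpm

The coupling torques are internal; angular momentum about the shared axis is conserved.
Moments of inertia: I_A = (4.93)(0.399)² = 0.7849 kg·m²; I_B = ½(41.6)(0.265)² = 1.461 kg·m².
Taking A's sense as positive: L = (0.7849)(2210) − (1.461)(2710) = -2224 kg·m²·rpm.
Combined I = 0.7849 + 1.461 = 2.246 kg·m².
ω_f = L / I = -2224 / 2.246 = -990.4 rpm.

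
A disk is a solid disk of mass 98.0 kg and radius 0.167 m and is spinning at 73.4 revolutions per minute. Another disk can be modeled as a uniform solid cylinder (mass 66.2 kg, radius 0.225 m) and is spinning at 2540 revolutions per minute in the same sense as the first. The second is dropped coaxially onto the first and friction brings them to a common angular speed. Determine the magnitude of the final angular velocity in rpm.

|ω_f| ≈ 1430 rpm

The coupling torques are internal; angular momentum about the shared axis is conserved.
Moments of inertia: I_A = ½(98.0)(0.167)² = 1.367 kg·m²; I_B = ½(66.2)(0.225)² = 1.676 kg·m².
Taking A's sense as positive: L = (1.367)(73.4) + (1.676)(2540) = 4357 kg·m²·rpm.
Combined I = 1.367 + 1.676 = 3.042 kg·m².
ω_f = L / I = 4357 / 3.042 = 1432 rpm.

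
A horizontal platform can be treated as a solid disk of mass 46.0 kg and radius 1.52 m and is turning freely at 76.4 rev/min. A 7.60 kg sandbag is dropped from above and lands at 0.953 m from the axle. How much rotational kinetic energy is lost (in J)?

energy lost ≈ 196 J

No external torque acts about the axle; L_before = L_after.
I_p = ½(46.0)(1.52)² = 53.14 kg·m².
Added inertia Σmr² = (7.60)(0.953)² = 6.902 kg·m²; I_f = 53.14 + 6.902 = 60.04 kg·m².
ω_f = I_p ω_i / I_f = (53.14)(76.4) / 60.04 = 67.62 rpm.
KE_i = ½(53.14)(8.001 rad/s)² = 1701 J; KE_f = ½(60.04)(7.081)² = 1505 J.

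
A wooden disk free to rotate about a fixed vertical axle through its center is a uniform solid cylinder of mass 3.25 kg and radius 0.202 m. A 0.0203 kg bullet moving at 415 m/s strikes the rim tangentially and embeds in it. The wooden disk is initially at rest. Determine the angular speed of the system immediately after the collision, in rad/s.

The axle reaction passes through the axle and exerts no torque about it; angular momentum about the axle is conserved through the impact.
I_p = ½(3.25)(0.202)² = 0.06631 kg·m². Taking the sense of the bullet's angular momentum as positive, L_{bullet} = m v R = (0.0203)(415)(0.202) = 1.702 kg·m²/s.
L_i = 0 + 1.702 = 1.702 kg·m²/s.
After sticking, I_f = I_p + m R² = 0.06631 + (0.0203)(0.202)² = 0.06713 kg·m².
ω_f = L_i / I_f = 1.702 / 0.06713 = 25.35 rad/s.

|ω_f| ≈ 25.3 rad/s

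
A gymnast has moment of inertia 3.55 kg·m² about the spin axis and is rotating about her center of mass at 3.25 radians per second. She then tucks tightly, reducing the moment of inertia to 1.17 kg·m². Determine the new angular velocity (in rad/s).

ω₂ ≈ 9.86 rad/s

Angular momentum about the spin axis is conserved since the torque about it is zero.
ω₂ = I₁ω₁ / I₂ = (3.550)(3.25 rad/s) / (1.170) = 9.861 rad/s.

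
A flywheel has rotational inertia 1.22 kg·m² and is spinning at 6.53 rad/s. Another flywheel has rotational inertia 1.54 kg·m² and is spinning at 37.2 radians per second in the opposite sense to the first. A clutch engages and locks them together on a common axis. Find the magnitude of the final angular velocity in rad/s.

|ω_f| ≈ 17.9 rad/s

No external torque acts about the common axis, so total angular momentum is conserved.
Taking A's sense as positive: L = (1.220)(6.53) − (1.540)(37.2) = -49.32 kg·m²·rad/s.
Combined I = 1.220 + 1.540 = 2.760 kg·m².
ω_f = L / I = -49.32 / 2.760 = -17.87 rad/s.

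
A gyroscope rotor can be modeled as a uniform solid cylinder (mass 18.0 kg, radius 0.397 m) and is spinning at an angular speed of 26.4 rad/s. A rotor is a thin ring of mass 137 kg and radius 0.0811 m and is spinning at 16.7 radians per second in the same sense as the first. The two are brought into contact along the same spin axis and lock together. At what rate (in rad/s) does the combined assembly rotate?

|ω_f| ≈ 22.6 rad/s

The coupling torques are internal; angular momentum about the shared axis is conserved.
Moments of inertia: I_A = ½(18.0)(0.397)² = 1.418 kg·m²; I_B = (137)(0.0811)² = 0.9011 kg·m².
Taking A's sense as positive: L = (1.418)(26.4) + (0.9011)(16.7) = 52.50 kg·m²·rad/s.
Combined I = 1.418 + 0.9011 = 2.320 kg·m².
ω_f = L / I = 52.50 / 2.320 = 22.63 rad/s.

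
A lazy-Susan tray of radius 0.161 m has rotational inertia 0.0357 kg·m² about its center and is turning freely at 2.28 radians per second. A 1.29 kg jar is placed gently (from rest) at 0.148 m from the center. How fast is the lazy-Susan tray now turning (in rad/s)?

The added mass arrives with no angular momentum about the center, and any external torque about the center is negligible, so the system's angular momentum is conserved.
Added inertia Σmr² = (1.29)(0.148)² = 0.02826 kg·m²; I_f = 0.03570 + 0.02826 = 0.06396 kg·m².
ω_f = I_p ω_i / I_f = (0.03570)(2.28) / 0.06396 = 1.273 rad/s.

ω_f ≈ 1.27 rad/s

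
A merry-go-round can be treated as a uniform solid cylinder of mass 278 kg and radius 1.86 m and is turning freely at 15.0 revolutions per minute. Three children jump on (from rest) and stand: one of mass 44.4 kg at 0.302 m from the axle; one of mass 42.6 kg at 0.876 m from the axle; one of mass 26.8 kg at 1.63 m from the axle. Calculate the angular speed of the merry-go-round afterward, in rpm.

The added mass arrives with no angular momentum about the axle, and any external torque about the axle is negligible, so the system's angular momentum is conserved.
I_p = ½(278)(1.86)² = 480.9 kg·m².
Added inertia Σmr² = (44.4)(0.302)² + (42.6)(0.876)² + (26.8)(1.63)² = 107.9 kg·m²; I_f = 480.9 + 107.9 = 588.8 kg·m².
ω_f = I_p ω_i / I_f = (480.9)(15.0) / 588.8 = 12.25 rpm.

ω_f ≈ 12.3 rpm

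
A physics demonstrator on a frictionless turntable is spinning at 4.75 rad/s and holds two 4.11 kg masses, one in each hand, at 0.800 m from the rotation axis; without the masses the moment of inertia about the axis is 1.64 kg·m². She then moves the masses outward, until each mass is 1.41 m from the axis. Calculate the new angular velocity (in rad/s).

Angular momentum about the spin axis is conserved since the torque about it is zero.
I₁ = 1.64 + 2(4.11)(0.800)² = 6.901 kg·m²; I₂ = 1.64 + 2(4.11)(1.41)² = 17.98 kg·m².
ω₂ = I₁ω₁ / I₂ = (6.901)(4.75 rad/s) / (17.98) = 1.823 rad/s.

ω₂ ≈ 1.82 rad/s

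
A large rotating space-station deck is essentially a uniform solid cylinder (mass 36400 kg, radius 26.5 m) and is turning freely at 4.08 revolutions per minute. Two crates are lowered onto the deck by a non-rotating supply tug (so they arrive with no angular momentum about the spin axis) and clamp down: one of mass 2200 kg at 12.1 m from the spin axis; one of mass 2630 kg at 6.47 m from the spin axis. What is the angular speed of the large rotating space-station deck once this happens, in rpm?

No external torque acts about the spin axis; L_before = L_after.
I_p = ½(36400)(26.5)² = 1.278e+07 kg·m².
Added inertia Σmr² = (2200)(12.1)² + (2630)(6.47)² = 4.322e+05 kg·m²; I_f = 1.278e+07 + 4.322e+05 = 1.321e+07 kg·m².
ω_f = I_p ω_i / I_f = (1.278e+07)(4.08) / 1.321e+07 = 3.947 rpm.

ω_f ≈ 3.95 rpm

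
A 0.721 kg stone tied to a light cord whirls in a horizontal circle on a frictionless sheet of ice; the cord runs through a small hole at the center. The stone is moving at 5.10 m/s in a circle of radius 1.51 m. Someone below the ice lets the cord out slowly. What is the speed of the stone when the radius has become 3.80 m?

Central (radial) force ⇒ zero torque about the center ⇒ m v r is constant.
v₂ = v₁ r₁ / r₂ = (5.10)(1.51) / (3.80) = 2.027 m/s.

v₂ ≈ 2.03 m/s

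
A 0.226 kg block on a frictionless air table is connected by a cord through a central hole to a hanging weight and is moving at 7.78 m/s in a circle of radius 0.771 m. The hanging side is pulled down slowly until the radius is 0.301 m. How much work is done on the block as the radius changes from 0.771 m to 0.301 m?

W ≈ 38.0 J

The only horizontal force on the mass is along the cord (radial), so it exerts no torque about the hole and angular momentum m v r is conserved.
v₂ = v₁ r₁ / r₂ = (7.78)(0.771) / (0.301) = 19.93 m/s.
W = ΔKE = ½m(v₂² − v₁²) = 38.04 J.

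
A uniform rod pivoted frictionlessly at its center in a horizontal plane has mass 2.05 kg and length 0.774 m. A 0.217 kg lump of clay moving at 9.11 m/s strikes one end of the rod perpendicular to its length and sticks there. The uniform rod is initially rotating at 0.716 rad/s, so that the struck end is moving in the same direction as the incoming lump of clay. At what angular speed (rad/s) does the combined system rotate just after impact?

The axle reaction passes through the pivot and exerts no torque about it; angular momentum about the pivot is conserved through the impact.
I_p = (1/12)(2.05)(0.774)² = 0.1023 kg·m². Taking the sense of the lump of clay's angular momentum as positive, L_{lump} = m v R = (0.217)(9.11)(0.774/2) = 0.7650 kg·m²/s.
L_i = +I_p ω_p + m v R = +(0.1023)(0.716) + 0.7650 = 0.8383 kg·m²/s.
After sticking, I_f = I_p + m R² = 0.1023 + (0.217)(0.774/2)² = 0.1348 kg·m².
ω_f = L_i / I_f = 0.8383 / 0.1348 = 6.217 rad/s.

|ω_f| ≈ 6.22 rad/s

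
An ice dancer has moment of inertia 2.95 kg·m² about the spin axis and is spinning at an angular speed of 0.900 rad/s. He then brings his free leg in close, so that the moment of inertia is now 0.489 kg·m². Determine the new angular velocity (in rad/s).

Angular momentum about the spin axis is conserved since the torque about it is zero.
ω₂ = I₁ω₁ / I₂ = (2.950)(0.900 rad/s) / (0.4890) = 5.429 rad/s.

ω₂ ≈ 5.43 rad/s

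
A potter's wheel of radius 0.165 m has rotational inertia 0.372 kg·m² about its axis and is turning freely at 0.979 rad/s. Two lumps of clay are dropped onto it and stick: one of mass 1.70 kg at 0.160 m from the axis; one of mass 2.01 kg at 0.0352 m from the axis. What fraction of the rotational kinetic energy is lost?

The added mass arrives with no angular momentum about the axis, and any external torque about the axis is negligible, so the system's angular momentum is conserved.
Added inertia Σmr² = (1.70)(0.160)² + (2.01)(0.0352)² = 0.04601 kg·m²; I_f = 0.3720 + 0.04601 = 0.4180 kg·m².
ω_f = I_p ω_i / I_f = (0.3720)(0.979) / 0.4180 = 0.8712 rad/s.
KE_i = ½(0.3720)(0.9790 rad/s)² = 0.1783 J; KE_f = ½(0.4180)(0.8712)² = 0.1586 J.
Fraction lost = 0.1101.

fraction ≈ 0.110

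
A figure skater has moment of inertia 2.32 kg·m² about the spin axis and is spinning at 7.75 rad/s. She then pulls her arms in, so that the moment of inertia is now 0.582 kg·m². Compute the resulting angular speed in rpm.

ω₂ ≈ 295 rpm

Angular momentum about the spin axis is conserved since the torque about it is zero.
ω₂ = I₁ω₁ / I₂ = (2.320)(7.75 rad/s) / (0.5820) = 30.89 rad/s = 295.0 rpm.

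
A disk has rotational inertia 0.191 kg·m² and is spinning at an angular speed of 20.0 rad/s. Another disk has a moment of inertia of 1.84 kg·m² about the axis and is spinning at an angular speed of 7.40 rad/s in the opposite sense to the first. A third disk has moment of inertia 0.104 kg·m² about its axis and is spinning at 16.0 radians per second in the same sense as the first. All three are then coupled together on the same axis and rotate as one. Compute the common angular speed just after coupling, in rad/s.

|ω_f| ≈ 3.81 rad/s

No external torque acts about the common axis, so total angular momentum is conserved.
Taking A's sense as positive: L = (0.1910)(20.0) − (1.840)(7.40) + (0.1040)(16.0) = -8.132 kg·m²·rad/s.
Combined I = 0.1910 + 1.840 + 0.1040 = 2.135 kg·m².
ω_f = L / I = -8.132 / 2.135 = -3.809 rad/s.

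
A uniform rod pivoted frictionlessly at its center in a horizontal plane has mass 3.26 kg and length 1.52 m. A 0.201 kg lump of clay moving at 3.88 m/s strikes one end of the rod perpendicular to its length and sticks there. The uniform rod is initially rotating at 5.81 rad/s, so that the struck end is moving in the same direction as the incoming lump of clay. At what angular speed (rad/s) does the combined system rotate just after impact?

|ω_f| ≈ 5.70 rad/s

About the pivot the impulsive forces during the collision are internal, so angular momentum about that axis is conserved.
I_p = (1/12)(3.26)(1.52)² = 0.6277 kg·m². Taking the sense of the lump of clay's angular momentum as positive, L_{lump} = m v R = (0.201)(3.88)(1.52/2) = 0.5927 kg·m²/s.
L_i = +I_p ω_p + m v R = +(0.6277)(5.81) + 0.5927 = 4.239 kg·m²/s.
After sticking, I_f = I_p + m R² = 0.6277 + (0.201)(1.52/2)² = 0.7438 kg·m².
ω_f = L_i / I_f = 4.239 / 0.7438 = 5.700 rad/s.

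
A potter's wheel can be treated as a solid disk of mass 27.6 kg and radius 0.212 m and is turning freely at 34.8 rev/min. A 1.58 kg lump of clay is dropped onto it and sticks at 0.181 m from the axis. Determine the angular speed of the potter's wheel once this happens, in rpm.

ω_f ≈ 32.1 rpm

The added mass arrives with no angular momentum about the axis, and any external torque about the axis is negligible, so the system's angular momentum is conserved.
I_p = ½(27.6)(0.212)² = 0.6202 kg·m².
Added inertia Σmr² = (1.58)(0.181)² = 0.05176 kg·m²; I_f = 0.6202 + 0.05176 = 0.6720 kg·m².
ω_f = I_p ω_i / I_f = (0.6202)(34.8) / 0.6720 = 32.12 rpm.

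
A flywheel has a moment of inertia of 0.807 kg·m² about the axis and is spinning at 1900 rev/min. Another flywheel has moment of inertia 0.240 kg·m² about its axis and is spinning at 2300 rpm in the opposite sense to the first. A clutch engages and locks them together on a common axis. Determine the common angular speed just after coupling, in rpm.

|ω_f| ≈ 937 rpm

No external torque acts about the common axis, so total angular momentum is conserved.
Taking A's sense as positive: L = (0.8070)(1900) − (0.2400)(2300) = 981.3 kg·m²·rpm.
Combined I = 0.8070 + 0.2400 = 1.047 kg·m².
ω_f = L / I = 981.3 / 1.047 = 937.2 rpm.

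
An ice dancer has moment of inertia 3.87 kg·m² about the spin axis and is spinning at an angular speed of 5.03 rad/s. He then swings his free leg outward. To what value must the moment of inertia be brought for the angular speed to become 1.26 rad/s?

I₂ ≈ 15.4 kg·m²

Angular momentum about the spin axis is conserved since the torque about it is zero.
I₂ = I₁ω₁ / ω₂ = (3.87)(5.03) / (1.26) = 15.45 kg·m².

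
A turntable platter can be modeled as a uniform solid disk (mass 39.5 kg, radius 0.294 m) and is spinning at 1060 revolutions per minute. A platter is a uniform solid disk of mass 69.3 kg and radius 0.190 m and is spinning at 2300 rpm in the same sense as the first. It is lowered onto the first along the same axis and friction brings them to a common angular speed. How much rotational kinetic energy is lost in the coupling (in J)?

ΔKE lost ≈ 6090 J

The coupling torques are internal; angular momentum about the shared axis is conserved.
Moments of inertia: I_A = ½(39.5)(0.294)² = 1.707 kg·m²; I_B = ½(69.3)(0.190)² = 1.251 kg·m².
Taking A's sense as positive: L = (1.707)(1060) + (1.251)(2300) = 4687 kg·m²·rpm.
Combined I = 1.707 + 1.251 = 2.958 kg·m².
ω_f = L / I = 4687 / 2.958 = 1584 rpm.
KE_i = ½ΣIω² = 46800 J; KE_f = ½(2.958)(165.9)² = 40710 J.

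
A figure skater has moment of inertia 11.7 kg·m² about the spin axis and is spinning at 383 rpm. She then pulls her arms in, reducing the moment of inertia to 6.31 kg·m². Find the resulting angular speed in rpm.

ω₂ ≈ 710 rpm

Angular momentum about the spin axis is conserved since the torque about it is zero.
ω₂ = I₁ω₁ / I₂ = (11.70)(383 rpm) / (6.310) = 710.2 rpm.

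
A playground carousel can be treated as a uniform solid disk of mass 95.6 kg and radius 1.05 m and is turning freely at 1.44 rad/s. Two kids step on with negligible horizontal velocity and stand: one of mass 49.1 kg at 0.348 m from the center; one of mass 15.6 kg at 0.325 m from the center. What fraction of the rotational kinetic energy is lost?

fraction ≈ 0.126

No external torque acts about the center; L_before = L_after.
I_p = ½(95.6)(1.05)² = 52.70 kg·m².
Added inertia Σmr² = (49.1)(0.348)² + (15.6)(0.325)² = 7.594 kg·m²; I_f = 52.70 + 7.594 = 60.29 kg·m².
ω_f = I_p ω_i / I_f = (52.70)(1.44) / 60.29 = 1.259 rad/s.
KE_i = ½(52.70)(1.440 rad/s)² = 54.64 J; KE_f = ½(60.29)(1.259)² = 47.76 J.
Fraction lost = 0.1259.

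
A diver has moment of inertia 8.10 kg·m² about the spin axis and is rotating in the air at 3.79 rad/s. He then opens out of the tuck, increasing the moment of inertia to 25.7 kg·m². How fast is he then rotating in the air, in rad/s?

No external torque acts about the spin axis, so angular momentum is conserved.
ω₂ = I₁ω₁ / I₂ = (8.100)(3.79 rad/s) / (25.70) = 1.195 rad/s.

ω₂ ≈ 1.19 rad/s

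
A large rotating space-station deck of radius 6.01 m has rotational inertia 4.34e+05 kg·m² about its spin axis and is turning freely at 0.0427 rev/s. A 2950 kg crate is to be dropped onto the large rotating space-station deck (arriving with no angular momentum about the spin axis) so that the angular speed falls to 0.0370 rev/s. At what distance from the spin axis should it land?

r ≈ 4.76 m

No external torque acts about the spin axis; L_before = L_after.
I_p ω_i = (I_p + m r²) ω_f ⇒ m r² = I_p(ω_i/ω_f − 1) = 4.340e+05(0.0427/0.0370 − 1) = 66860 kg·m².
r = √(66860/2950) = 4.761 m.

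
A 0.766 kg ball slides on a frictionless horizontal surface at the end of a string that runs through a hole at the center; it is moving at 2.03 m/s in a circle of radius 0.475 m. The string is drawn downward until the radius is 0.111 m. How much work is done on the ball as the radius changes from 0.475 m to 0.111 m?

The only horizontal force on the mass is along the cord (radial), so it exerts no torque about the hole and angular momentum m v r is conserved.
v₂ = v₁ r₁ / r₂ = (2.03)(0.475) / (0.111) = 8.687 m/s.
W = ΔKE = ½m(v₂² − v₁²) = 27.32 J.

W ≈ 27.3 J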